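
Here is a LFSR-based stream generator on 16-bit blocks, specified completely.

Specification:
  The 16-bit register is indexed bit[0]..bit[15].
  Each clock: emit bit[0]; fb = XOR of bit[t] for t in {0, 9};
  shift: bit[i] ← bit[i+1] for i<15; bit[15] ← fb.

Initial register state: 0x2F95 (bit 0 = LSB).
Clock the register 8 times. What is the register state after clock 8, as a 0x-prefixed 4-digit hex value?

reg_0 = 0x2F95
clock 1: out=1, reg = 0x17CA
clock 2: out=0, reg = 0x8BE5
clock 3: out=1, reg = 0x45F2
clock 4: out=0, reg = 0x22F9
clock 5: out=1, reg = 0x117C
clock 6: out=0, reg = 0x08BE
clock 7: out=0, reg = 0x045F
clock 8: out=1, reg = 0x822F

0x822F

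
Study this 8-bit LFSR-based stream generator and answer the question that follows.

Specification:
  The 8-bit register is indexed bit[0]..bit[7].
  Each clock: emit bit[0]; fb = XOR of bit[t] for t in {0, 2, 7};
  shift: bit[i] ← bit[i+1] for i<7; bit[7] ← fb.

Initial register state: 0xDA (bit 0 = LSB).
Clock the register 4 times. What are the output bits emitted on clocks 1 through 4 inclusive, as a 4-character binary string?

reg_0 = 0xDA
clock 1: out=0, reg = 0xED
clock 2: out=1, reg = 0xF6
clock 3: out=0, reg = 0x7B
clock 4: out=1, reg = 0xBD

0101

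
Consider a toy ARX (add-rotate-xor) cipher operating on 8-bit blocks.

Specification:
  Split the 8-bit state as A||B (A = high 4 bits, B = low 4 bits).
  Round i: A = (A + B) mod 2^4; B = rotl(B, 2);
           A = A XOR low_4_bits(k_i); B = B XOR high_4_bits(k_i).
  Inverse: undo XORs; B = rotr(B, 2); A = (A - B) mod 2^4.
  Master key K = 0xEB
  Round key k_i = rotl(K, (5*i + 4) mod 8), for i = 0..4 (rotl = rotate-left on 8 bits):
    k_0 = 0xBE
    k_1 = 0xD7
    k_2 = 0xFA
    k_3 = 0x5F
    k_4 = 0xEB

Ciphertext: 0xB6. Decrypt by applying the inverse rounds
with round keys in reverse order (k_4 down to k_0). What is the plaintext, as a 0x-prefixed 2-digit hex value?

0x7B

s_0 = ciphertext = 0xB6
s_1 = InvRound(s_0, k_4) = 0xE2
s_2 = InvRound(s_1, k_3) = 0x4D
s_3 = InvRound(s_2, k_2) = 0x68
s_4 = InvRound(s_3, k_1) = 0xC5
s_5 = InvRound(s_4, k_0) = 0x7B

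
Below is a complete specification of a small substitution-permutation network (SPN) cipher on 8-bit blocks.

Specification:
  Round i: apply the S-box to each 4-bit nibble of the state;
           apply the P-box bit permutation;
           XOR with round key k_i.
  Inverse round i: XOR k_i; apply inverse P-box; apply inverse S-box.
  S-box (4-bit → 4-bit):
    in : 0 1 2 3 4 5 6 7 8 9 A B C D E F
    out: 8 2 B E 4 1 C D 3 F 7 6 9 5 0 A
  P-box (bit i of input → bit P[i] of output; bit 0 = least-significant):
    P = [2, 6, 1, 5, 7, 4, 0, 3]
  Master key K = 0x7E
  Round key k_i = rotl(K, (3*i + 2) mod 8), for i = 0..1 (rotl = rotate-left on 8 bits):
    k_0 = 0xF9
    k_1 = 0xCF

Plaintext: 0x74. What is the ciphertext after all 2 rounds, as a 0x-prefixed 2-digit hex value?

s_0 = plaintext = 0x74
s_1 = Round(s_0, k_0) = 0x72
s_2 = Round(s_1, k_1) = 0x22

0x22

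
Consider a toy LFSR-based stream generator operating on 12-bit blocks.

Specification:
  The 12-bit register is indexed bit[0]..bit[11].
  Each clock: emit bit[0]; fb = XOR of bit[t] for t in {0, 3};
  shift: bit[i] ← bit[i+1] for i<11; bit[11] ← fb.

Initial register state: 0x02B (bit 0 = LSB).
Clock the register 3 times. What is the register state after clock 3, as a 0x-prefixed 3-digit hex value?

reg_0 = 0x02B
clock 1: out=1, reg = 0x015
clock 2: out=1, reg = 0x80A
clock 3: out=0, reg = 0xC05

0xC05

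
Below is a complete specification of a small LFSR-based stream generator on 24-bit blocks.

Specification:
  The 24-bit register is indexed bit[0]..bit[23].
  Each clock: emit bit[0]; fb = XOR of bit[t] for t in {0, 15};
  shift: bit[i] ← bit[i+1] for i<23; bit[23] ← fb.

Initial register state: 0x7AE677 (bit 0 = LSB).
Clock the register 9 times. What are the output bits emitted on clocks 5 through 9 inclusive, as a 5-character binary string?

11100

reg_0 = 0x7AE677
clock 1: out=1, reg = 0x3D733B
clock 2: out=1, reg = 0x9EB99D
clock 3: out=1, reg = 0x4F5CCE
clock 4: out=0, reg = 0x27AE67
clock 5: out=1, reg = 0x13D733
clock 6: out=1, reg = 0x09EB99
clock 7: out=1, reg = 0x04F5CC
clock 8: out=0, reg = 0x827AE6
clock 9: out=0, reg = 0x413D73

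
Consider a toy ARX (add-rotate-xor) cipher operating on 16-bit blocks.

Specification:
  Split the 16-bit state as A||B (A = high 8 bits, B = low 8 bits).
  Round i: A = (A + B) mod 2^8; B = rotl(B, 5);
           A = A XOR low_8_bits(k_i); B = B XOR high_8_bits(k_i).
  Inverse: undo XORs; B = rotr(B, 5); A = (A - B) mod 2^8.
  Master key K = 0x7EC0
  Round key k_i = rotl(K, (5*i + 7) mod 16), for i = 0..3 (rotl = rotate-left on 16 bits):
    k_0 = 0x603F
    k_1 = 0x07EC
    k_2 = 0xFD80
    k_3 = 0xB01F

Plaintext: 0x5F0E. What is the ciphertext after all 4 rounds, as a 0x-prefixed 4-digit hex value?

0x72C3

s_0 = plaintext = 0x5F0E
s_1 = Round(s_0, k_0) = 0x52A1
s_2 = Round(s_1, k_1) = 0x1F33
s_3 = Round(s_2, k_2) = 0xD29B
s_4 = Round(s_3, k_3) = 0x72C3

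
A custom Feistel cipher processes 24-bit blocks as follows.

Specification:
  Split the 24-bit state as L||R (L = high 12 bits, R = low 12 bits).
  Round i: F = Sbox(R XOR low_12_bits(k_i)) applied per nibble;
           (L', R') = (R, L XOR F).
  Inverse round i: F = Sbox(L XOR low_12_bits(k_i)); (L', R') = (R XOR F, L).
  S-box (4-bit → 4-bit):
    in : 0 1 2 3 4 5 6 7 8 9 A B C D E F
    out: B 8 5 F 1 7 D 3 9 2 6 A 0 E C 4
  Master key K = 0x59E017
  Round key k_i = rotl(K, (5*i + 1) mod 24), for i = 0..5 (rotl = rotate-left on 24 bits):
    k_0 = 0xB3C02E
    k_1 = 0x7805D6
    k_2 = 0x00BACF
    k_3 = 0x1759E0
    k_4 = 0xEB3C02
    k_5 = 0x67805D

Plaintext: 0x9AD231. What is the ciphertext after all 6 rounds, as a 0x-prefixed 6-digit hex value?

s_0 = plaintext = 0x9AD231
s_1 = Round(s_0, k_0) = 0x231C29
s_2 = Round(s_1, k_1) = 0xC29075
s_3 = Round(s_2, k_2) = 0x075A8F
s_4 = Round(s_3, k_3) = 0xA8FFA1
s_5 = Round(s_4, k_4) = 0xFA15E0
s_6 = Round(s_5, k_5) = 0x5E080F

0x5E080F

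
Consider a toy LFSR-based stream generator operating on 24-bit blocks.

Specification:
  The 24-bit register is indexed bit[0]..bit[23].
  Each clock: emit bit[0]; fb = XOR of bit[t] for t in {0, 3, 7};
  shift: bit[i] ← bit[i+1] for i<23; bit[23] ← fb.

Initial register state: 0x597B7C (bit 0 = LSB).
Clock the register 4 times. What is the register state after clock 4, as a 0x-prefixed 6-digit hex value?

reg_0 = 0x597B7C
clock 1: out=0, reg = 0xACBDBE
clock 2: out=0, reg = 0x565EDF
clock 3: out=1, reg = 0xAB2F6F
clock 4: out=1, reg = 0x5597B7

0x5597B7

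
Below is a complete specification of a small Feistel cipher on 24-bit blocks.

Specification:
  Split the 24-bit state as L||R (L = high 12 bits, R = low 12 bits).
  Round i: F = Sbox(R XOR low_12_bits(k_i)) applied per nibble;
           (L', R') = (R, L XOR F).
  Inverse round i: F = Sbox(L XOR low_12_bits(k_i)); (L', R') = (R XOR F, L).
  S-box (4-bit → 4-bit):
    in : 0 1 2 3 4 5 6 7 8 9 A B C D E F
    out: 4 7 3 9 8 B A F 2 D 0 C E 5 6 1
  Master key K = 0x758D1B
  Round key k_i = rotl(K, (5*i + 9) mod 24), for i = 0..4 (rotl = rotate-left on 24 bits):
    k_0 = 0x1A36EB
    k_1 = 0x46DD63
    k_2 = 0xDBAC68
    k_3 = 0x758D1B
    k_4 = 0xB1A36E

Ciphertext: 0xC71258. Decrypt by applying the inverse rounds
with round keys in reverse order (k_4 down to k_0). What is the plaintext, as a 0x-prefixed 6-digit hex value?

s_0 = ciphertext = 0xC71258
s_1 = InvRound(s_0, k_4) = 0x329C71
s_2 = InvRound(s_1, k_3) = 0xAE2329
s_3 = InvRound(s_2, k_2) = 0x909AE2
s_4 = InvRound(s_3, k_1) = 0x242909
s_5 = InvRound(s_4, k_0) = 0x104242

0x104242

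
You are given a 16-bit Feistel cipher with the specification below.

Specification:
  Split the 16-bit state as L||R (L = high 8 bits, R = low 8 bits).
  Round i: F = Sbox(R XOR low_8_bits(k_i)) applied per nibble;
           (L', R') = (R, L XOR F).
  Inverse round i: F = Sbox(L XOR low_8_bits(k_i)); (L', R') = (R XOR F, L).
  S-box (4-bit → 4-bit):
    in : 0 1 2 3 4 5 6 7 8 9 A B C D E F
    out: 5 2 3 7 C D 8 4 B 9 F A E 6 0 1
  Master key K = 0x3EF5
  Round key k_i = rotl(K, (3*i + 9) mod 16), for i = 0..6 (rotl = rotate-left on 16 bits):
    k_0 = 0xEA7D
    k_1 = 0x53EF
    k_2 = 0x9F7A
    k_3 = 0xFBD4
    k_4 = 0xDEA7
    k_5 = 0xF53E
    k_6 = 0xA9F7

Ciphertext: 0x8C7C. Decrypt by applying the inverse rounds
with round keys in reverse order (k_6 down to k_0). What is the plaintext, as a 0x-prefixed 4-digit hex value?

s_0 = ciphertext = 0x8C7C
s_1 = InvRound(s_0, k_6) = 0x368C
s_2 = InvRound(s_1, k_5) = 0xD736
s_3 = InvRound(s_2, k_4) = 0x73D7
s_4 = InvRound(s_3, k_3) = 0x2373
s_5 = InvRound(s_4, k_2) = 0xAA23
s_6 = InvRound(s_5, k_1) = 0xEEAA
s_7 = InvRound(s_6, k_0) = 0x3DEE

0x3DEE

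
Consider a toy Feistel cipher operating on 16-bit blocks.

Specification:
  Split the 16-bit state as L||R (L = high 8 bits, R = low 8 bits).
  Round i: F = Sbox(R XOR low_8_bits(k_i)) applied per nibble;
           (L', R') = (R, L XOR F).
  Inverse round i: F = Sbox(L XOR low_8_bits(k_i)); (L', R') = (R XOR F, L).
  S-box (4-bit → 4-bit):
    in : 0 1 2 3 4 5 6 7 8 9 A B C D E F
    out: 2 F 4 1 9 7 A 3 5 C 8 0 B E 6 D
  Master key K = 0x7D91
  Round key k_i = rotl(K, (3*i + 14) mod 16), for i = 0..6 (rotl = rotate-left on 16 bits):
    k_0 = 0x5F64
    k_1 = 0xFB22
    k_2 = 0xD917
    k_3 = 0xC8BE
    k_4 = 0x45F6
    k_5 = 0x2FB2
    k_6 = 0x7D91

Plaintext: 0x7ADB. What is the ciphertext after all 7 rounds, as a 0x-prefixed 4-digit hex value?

0x9D36

s_0 = plaintext = 0x7ADB
s_1 = Round(s_0, k_0) = 0xDB77
s_2 = Round(s_1, k_1) = 0x77AC
s_3 = Round(s_2, k_2) = 0xAC77
s_4 = Round(s_3, k_3) = 0x7710
s_5 = Round(s_4, k_4) = 0x101D
s_6 = Round(s_5, k_5) = 0x1D9D
s_7 = Round(s_6, k_6) = 0x9D36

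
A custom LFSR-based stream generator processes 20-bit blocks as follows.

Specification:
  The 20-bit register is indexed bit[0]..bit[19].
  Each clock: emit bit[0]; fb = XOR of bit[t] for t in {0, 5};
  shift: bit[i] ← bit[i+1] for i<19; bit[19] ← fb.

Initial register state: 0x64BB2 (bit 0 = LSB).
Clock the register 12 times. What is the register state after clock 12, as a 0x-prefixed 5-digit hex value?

reg_0 = 0x64BB2
clock 1: out=0, reg = 0xB25D9
clock 2: out=1, reg = 0xD92EC
clock 3: out=0, reg = 0xEC976
clock 4: out=0, reg = 0xF64BB
clock 5: out=1, reg = 0x7B25D
clock 6: out=1, reg = 0xBD92E
clock 7: out=0, reg = 0xDEC97
clock 8: out=1, reg = 0xEF64B
clock 9: out=1, reg = 0xF7B25
clock 10: out=1, reg = 0x7BD92
clock 11: out=0, reg = 0x3DEC9
clock 12: out=1, reg = 0x9EF64

0x9EF64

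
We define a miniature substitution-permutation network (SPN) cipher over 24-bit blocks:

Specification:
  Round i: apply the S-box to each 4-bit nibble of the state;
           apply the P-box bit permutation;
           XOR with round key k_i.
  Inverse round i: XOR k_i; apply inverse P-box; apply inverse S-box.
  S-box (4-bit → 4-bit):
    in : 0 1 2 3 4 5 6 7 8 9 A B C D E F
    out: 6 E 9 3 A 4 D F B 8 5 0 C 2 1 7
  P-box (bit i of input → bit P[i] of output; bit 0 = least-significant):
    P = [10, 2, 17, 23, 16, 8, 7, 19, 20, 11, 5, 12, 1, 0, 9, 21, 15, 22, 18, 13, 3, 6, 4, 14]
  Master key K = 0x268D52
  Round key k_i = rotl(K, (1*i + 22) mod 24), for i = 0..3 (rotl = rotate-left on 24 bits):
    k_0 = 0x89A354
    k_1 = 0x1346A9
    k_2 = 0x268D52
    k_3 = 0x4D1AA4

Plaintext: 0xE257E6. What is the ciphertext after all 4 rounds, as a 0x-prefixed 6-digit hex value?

s_0 = plaintext = 0xE257E6
s_1 = Round(s_0, k_0) = 0x1A1D7C
s_2 = Round(s_1, k_1) = 0xBC8D78
s_3 = Round(s_2, k_2) = 0x8BA0D5
s_4 = Round(s_3, k_3) = 0x4F51CE

0x4F51CE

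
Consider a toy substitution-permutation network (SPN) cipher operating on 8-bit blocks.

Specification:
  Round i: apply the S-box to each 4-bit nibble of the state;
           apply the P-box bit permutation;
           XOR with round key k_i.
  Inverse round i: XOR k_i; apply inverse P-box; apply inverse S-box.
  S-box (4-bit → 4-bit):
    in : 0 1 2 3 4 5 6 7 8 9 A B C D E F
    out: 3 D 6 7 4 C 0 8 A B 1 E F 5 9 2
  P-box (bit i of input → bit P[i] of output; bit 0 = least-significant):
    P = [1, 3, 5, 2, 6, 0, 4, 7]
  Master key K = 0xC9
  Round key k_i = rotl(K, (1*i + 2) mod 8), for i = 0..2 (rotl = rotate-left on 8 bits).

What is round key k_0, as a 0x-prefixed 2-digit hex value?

K = 0xC9
k_0 = rotl(K, (1*0+2) mod 8) = rotl(K, 2) = 0x27

0x27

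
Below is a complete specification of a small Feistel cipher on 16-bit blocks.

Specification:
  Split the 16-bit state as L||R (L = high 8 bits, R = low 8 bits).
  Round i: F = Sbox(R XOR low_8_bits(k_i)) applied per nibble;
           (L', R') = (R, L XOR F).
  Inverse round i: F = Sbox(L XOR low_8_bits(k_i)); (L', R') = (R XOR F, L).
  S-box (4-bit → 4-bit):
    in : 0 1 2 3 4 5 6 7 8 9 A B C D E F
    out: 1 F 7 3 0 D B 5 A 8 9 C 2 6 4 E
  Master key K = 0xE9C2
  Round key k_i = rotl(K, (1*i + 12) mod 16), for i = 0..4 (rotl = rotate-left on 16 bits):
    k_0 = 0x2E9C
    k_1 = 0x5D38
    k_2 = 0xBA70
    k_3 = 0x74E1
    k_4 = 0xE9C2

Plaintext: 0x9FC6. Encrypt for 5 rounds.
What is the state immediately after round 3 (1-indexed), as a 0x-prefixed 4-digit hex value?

0x9201

s_0 = plaintext = 0x9FC6
s_1 = Round(s_0, k_0) = 0xC646
s_2 = Round(s_1, k_1) = 0x4692
s_3 = Round(s_2, k_2) = 0x9201
s_4 = Round(s_3, k_3) = 0x01D3
s_5 = Round(s_4, k_4) = 0xD3FE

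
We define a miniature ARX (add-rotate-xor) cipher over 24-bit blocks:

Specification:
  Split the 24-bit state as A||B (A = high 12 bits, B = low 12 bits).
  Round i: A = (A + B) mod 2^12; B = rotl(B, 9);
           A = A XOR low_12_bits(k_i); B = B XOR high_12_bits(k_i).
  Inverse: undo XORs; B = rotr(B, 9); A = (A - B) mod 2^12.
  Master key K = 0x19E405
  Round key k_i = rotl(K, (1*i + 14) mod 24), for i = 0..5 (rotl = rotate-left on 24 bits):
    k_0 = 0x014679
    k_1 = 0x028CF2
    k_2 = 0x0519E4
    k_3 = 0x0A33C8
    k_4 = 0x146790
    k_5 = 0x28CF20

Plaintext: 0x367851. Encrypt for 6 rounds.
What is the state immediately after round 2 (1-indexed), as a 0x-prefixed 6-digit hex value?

s_0 = plaintext = 0x367851
s_1 = Round(s_0, k_0) = 0xDC131E
s_2 = Round(s_1, k_1) = 0xC2DC4B
s_3 = Round(s_2, k_2) = 0x19C7D8
s_4 = Round(s_3, k_3) = 0xABC058
s_5 = Round(s_4, k_4) = 0xC8414D
s_6 = Round(s_5, k_5) = 0x2F18A5

0xC2DC4B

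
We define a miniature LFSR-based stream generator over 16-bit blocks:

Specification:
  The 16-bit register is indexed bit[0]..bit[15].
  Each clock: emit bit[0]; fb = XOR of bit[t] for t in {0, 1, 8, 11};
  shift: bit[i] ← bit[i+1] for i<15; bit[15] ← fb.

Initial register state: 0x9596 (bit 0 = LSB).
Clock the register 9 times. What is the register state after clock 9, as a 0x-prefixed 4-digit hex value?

reg_0 = 0x9596
clock 1: out=0, reg = 0x4ACB
clock 2: out=1, reg = 0xA565
clock 3: out=1, reg = 0x52B2
clock 4: out=0, reg = 0xA959
clock 5: out=1, reg = 0xD4AC
clock 6: out=0, reg = 0x6A56
clock 7: out=0, reg = 0x352B
clock 8: out=1, reg = 0x9A95
clock 9: out=1, reg = 0x4D4A

0x4D4A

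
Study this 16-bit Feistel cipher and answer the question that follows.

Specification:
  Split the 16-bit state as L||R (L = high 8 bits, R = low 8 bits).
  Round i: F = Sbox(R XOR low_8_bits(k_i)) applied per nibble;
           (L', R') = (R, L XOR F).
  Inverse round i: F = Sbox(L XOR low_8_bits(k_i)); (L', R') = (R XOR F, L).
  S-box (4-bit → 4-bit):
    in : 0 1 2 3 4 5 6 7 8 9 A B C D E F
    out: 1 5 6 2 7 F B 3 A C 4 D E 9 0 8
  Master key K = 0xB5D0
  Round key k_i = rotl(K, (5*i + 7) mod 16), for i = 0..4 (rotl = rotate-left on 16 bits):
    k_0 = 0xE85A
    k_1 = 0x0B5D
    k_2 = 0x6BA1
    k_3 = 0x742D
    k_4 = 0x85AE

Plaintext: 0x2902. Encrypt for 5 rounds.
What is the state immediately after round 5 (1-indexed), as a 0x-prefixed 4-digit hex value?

0xACD7

s_0 = plaintext = 0x2902
s_1 = Round(s_0, k_0) = 0x02D3
s_2 = Round(s_1, k_1) = 0xD3A2
s_3 = Round(s_2, k_2) = 0xA2C1
s_4 = Round(s_3, k_3) = 0xC1AC
s_5 = Round(s_4, k_4) = 0xACD7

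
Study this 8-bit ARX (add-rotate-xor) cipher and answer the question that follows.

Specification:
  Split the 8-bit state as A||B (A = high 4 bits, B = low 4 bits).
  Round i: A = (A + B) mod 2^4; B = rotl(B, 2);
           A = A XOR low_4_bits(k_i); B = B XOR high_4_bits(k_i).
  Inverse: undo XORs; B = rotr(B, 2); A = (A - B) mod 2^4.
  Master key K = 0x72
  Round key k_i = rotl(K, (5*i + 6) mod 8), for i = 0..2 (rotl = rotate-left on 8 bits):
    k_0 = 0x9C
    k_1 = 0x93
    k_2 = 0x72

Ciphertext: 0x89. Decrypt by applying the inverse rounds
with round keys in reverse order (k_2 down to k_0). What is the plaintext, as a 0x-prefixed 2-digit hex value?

0x44

s_0 = ciphertext = 0x89
s_1 = InvRound(s_0, k_2) = 0xFB
s_2 = InvRound(s_1, k_1) = 0x48
s_3 = InvRound(s_2, k_0) = 0x44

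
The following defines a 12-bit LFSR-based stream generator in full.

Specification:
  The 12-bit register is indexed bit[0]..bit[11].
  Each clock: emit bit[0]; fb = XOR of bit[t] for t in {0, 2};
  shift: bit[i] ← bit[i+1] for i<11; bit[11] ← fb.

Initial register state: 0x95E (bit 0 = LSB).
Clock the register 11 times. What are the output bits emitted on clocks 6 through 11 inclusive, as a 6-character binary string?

010100

reg_0 = 0x95E
clock 1: out=0, reg = 0xCAF
clock 2: out=1, reg = 0x657
clock 3: out=1, reg = 0x32B
clock 4: out=1, reg = 0x995
clock 5: out=1, reg = 0x4CA
clock 6: out=0, reg = 0x265
clock 7: out=1, reg = 0x132
clock 8: out=0, reg = 0x099
clock 9: out=1, reg = 0x84C
clock 10: out=0, reg = 0xC26
clock 11: out=0, reg = 0xE13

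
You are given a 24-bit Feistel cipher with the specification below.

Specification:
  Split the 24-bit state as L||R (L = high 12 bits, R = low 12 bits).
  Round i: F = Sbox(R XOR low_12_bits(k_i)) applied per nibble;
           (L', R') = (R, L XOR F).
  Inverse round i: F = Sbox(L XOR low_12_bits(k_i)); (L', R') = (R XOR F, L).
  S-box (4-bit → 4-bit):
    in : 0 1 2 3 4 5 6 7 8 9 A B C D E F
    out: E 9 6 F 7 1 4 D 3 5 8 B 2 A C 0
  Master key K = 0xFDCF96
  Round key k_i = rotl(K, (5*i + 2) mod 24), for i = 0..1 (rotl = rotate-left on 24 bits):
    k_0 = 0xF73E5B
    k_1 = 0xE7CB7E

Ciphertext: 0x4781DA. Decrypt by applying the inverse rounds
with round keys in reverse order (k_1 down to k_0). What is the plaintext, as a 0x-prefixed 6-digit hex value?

s_0 = ciphertext = 0x4781DA
s_1 = InvRound(s_0, k_1) = 0x13E478
s_2 = InvRound(s_1, k_0) = 0x43913E

0x43913E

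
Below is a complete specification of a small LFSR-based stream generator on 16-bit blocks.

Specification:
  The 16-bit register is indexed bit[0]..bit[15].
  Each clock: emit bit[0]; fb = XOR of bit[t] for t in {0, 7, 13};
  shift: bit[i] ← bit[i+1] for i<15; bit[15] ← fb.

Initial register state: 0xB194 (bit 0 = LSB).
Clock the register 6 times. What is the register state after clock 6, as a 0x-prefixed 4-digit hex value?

0x8AC6

reg_0 = 0xB194
clock 1: out=0, reg = 0x58CA
clock 2: out=0, reg = 0xAC65
clock 3: out=1, reg = 0x5632
clock 4: out=0, reg = 0x2B19
clock 5: out=1, reg = 0x158C
clock 6: out=0, reg = 0x8AC6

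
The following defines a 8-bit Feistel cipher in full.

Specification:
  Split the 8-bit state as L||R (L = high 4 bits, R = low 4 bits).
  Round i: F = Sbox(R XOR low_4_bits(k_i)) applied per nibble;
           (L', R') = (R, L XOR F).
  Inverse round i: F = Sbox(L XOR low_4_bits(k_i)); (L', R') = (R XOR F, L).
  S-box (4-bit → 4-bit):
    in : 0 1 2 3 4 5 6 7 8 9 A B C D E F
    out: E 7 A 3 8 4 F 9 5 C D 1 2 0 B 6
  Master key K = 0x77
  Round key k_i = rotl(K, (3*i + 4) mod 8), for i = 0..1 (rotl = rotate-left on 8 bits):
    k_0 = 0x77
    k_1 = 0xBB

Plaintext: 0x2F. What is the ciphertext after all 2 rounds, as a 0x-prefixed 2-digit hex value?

0x7D

s_0 = plaintext = 0x2F
s_1 = Round(s_0, k_0) = 0xF7
s_2 = Round(s_1, k_1) = 0x7D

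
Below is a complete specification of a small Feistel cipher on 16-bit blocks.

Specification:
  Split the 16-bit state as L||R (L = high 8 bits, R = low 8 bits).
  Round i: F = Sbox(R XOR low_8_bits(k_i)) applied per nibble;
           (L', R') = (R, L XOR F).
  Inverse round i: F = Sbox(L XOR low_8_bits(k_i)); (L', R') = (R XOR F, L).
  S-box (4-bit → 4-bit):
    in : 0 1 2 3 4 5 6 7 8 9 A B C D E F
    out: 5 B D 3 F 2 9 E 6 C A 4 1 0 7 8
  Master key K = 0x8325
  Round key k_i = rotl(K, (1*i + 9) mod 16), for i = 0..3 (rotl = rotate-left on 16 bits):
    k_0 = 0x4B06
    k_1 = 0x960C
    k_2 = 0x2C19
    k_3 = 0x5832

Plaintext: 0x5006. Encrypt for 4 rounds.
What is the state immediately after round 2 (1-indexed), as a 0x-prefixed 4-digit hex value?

s_0 = plaintext = 0x5006
s_1 = Round(s_0, k_0) = 0x0605
s_2 = Round(s_1, k_1) = 0x055A
s_3 = Round(s_2, k_2) = 0x5AF6
s_4 = Round(s_3, k_3) = 0xF645

0x055A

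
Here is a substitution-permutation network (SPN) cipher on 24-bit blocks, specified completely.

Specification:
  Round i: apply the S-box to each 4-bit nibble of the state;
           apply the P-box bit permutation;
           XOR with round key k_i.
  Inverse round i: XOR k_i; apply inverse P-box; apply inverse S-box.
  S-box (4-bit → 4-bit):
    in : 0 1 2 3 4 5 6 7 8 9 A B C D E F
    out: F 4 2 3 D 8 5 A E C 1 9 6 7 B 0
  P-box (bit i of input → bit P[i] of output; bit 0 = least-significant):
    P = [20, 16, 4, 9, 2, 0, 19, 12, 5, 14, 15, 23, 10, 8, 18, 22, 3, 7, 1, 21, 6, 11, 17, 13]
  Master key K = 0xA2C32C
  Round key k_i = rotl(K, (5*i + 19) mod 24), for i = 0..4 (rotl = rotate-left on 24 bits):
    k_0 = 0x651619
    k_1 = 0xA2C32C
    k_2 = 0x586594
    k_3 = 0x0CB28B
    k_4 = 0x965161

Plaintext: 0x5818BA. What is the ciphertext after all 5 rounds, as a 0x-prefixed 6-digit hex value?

0xBD3F32

s_0 = plaintext = 0x5818BA
s_1 = Round(s_0, k_0) = 0xD1E69F
s_2 = Round(s_1, k_1) = 0xE85E4E
s_3 = Round(s_2, k_2) = 0xA11F72
s_4 = Round(s_3, k_3) = 0x09A2C8
s_5 = Round(s_4, k_4) = 0xBD3F32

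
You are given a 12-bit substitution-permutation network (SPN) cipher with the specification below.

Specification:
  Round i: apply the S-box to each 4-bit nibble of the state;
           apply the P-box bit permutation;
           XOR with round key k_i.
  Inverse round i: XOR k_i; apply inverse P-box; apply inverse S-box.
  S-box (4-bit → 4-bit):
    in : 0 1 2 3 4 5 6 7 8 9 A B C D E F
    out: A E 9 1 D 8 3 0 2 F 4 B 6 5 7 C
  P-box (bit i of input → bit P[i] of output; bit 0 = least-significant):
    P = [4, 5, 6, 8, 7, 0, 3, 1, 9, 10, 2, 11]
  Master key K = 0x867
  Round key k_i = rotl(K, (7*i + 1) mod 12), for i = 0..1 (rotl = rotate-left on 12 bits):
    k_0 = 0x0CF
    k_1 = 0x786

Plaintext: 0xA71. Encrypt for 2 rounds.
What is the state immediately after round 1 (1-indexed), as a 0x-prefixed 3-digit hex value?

s_0 = plaintext = 0xA71
s_1 = Round(s_0, k_0) = 0x1AB
s_2 = Round(s_1, k_1) = 0xABA

0x1AB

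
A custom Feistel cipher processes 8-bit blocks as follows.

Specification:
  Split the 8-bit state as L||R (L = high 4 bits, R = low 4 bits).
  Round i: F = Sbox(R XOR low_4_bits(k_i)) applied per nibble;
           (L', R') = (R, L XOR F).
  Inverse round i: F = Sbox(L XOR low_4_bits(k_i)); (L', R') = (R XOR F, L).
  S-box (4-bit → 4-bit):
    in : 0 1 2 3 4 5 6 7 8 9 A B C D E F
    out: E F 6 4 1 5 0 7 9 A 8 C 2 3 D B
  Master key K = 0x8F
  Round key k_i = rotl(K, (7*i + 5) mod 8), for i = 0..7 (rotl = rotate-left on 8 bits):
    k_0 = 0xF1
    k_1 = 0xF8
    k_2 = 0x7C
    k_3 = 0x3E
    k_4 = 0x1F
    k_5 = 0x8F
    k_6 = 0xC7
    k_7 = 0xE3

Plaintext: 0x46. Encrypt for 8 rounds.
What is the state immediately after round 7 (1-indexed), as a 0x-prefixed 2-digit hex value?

s_0 = plaintext = 0x46
s_1 = Round(s_0, k_0) = 0x63
s_2 = Round(s_1, k_1) = 0x3A
s_3 = Round(s_2, k_2) = 0xA3
s_4 = Round(s_3, k_3) = 0x39
s_5 = Round(s_4, k_4) = 0x93
s_6 = Round(s_5, k_5) = 0x3B
s_7 = Round(s_6, k_6) = 0xB1
s_8 = Round(s_7, k_7) = 0x1D

0xB1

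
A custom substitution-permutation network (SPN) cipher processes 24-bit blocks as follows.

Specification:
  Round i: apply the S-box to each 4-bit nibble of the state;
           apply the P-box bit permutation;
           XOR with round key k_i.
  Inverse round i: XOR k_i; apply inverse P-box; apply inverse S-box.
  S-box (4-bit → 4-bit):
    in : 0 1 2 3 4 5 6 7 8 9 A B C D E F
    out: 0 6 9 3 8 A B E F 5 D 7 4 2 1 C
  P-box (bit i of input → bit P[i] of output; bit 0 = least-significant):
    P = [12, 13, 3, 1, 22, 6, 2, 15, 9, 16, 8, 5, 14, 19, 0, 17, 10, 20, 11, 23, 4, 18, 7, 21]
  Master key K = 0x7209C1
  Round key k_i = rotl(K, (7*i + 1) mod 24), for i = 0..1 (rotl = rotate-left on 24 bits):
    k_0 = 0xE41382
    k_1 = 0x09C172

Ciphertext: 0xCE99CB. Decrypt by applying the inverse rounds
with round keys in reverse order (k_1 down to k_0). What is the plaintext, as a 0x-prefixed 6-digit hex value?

s_0 = ciphertext = 0xCE99CB
s_1 = InvRound(s_0, k_1) = 0xBFA5E9
s_2 = InvRound(s_1, k_0) = 0x037668

0x037668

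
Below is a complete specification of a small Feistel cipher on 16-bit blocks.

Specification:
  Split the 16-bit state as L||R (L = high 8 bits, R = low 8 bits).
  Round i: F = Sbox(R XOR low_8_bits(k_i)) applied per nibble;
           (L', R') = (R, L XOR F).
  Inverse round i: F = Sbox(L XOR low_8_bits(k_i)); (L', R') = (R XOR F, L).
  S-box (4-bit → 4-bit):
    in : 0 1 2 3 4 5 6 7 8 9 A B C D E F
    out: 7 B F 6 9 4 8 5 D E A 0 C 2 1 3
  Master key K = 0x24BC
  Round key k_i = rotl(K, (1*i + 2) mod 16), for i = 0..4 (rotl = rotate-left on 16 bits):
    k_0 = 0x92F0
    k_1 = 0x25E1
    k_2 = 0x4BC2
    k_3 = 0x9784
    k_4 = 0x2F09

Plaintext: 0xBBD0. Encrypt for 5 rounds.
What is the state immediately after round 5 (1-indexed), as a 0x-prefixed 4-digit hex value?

0xB146

s_0 = plaintext = 0xBBD0
s_1 = Round(s_0, k_0) = 0xD04C
s_2 = Round(s_1, k_1) = 0x4C72
s_3 = Round(s_2, k_2) = 0x724B
s_4 = Round(s_3, k_3) = 0x4BB1
s_5 = Round(s_4, k_4) = 0xB146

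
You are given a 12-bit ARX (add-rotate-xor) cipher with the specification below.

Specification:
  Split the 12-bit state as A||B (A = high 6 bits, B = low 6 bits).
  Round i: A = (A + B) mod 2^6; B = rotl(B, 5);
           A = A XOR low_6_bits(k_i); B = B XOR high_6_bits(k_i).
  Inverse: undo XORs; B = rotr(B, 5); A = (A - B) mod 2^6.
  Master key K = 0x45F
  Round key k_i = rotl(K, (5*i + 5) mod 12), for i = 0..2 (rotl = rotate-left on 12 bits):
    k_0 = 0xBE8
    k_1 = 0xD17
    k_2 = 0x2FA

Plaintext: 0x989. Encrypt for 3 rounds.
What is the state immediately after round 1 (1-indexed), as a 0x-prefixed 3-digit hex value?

0x1CB

s_0 = plaintext = 0x989
s_1 = Round(s_0, k_0) = 0x1CB
s_2 = Round(s_1, k_1) = 0x151
s_3 = Round(s_2, k_2) = 0xB23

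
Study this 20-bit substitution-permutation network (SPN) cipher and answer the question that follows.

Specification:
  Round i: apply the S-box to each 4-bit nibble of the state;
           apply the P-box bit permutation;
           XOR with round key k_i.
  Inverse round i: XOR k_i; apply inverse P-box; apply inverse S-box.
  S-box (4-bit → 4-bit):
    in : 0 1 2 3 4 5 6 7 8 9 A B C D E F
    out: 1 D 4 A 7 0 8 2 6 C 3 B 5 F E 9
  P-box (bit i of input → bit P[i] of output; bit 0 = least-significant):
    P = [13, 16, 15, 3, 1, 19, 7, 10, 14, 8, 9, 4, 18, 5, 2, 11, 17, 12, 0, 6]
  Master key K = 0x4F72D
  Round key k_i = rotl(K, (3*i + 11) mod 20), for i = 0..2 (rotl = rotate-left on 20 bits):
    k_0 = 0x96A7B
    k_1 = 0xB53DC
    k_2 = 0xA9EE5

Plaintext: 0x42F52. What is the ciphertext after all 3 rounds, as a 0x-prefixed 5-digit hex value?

s_0 = plaintext = 0x42F52
s_1 = Round(s_0, k_0) = 0xBBA6E
s_2 = Round(s_1, k_1) = 0xC8EB4
s_3 = Round(s_2, k_2) = 0x139D2

0x139D2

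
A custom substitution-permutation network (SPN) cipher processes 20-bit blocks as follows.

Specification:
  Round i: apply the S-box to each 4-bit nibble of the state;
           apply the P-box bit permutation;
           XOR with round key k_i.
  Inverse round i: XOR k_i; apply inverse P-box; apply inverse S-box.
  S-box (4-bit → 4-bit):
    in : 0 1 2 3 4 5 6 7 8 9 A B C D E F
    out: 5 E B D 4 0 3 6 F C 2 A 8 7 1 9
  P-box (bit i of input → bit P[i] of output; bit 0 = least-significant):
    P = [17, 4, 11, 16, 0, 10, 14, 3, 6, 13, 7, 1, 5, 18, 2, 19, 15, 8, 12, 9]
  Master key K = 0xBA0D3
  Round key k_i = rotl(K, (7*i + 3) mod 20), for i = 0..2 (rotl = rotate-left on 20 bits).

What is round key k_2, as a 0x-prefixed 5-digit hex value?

K = 0xBA0D3
k_0 = rotl(K, (7*0+3) mod 20) = rotl(K, 3) = 0xD069D
k_1 = rotl(K, (7*1+3) mod 20) = rotl(K, 10) = 0x34EE8
k_2 = rotl(K, (7*2+3) mod 20) = rotl(K, 17) = 0x7741A

0x7741A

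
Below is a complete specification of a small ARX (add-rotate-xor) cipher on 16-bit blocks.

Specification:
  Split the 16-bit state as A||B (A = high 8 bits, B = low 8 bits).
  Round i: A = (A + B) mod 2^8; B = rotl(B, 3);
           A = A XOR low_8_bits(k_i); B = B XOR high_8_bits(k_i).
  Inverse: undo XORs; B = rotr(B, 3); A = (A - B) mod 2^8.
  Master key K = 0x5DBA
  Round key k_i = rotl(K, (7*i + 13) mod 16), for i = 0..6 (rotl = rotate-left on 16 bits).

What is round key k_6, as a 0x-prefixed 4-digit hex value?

K = 0x5DBA
k_0 = rotl(K, (7*0+13) mod 16) = rotl(K, 13) = 0x4BB7
k_1 = rotl(K, (7*1+13) mod 16) = rotl(K, 4) = 0xDBA5
k_2 = rotl(K, (7*2+13) mod 16) = rotl(K, 11) = 0xD2ED
k_3 = rotl(K, (7*3+13) mod 16) = rotl(K, 2) = 0x76E9
k_4 = rotl(K, (7*4+13) mod 16) = rotl(K, 9) = 0x74BB
k_5 = rotl(K, (7*5+13) mod 16) = rotl(K, 0) = 0x5DBA
k_6 = rotl(K, (7*6+13) mod 16) = rotl(K, 7) = 0xDD2E

0xDD2E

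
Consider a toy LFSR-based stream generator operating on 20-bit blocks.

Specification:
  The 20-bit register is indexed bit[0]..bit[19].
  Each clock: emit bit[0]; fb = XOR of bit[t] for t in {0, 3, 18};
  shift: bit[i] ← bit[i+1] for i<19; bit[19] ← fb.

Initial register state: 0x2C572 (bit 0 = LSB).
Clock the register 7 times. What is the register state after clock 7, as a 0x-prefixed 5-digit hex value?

reg_0 = 0x2C572
clock 1: out=0, reg = 0x162B9
clock 2: out=1, reg = 0x0B15C
clock 3: out=0, reg = 0x858AE
clock 4: out=0, reg = 0xC2C57
clock 5: out=1, reg = 0x6162B
clock 6: out=1, reg = 0xB0B15
clock 7: out=1, reg = 0xD858A

0xD858A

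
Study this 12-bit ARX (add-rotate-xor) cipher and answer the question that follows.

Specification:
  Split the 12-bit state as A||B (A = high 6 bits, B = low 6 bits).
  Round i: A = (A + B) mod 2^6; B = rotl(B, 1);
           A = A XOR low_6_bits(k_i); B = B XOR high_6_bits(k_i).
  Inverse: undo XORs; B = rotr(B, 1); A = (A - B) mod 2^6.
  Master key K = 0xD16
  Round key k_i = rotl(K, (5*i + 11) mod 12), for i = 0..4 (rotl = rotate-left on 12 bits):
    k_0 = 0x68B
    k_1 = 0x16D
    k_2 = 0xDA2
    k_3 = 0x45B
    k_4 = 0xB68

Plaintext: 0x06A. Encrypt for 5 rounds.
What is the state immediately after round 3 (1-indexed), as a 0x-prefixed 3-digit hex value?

0xFC0

s_0 = plaintext = 0x06A
s_1 = Round(s_0, k_0) = 0x80F
s_2 = Round(s_1, k_1) = 0x09B
s_3 = Round(s_2, k_2) = 0xFC0
s_4 = Round(s_3, k_3) = 0x911
s_5 = Round(s_4, k_4) = 0x74F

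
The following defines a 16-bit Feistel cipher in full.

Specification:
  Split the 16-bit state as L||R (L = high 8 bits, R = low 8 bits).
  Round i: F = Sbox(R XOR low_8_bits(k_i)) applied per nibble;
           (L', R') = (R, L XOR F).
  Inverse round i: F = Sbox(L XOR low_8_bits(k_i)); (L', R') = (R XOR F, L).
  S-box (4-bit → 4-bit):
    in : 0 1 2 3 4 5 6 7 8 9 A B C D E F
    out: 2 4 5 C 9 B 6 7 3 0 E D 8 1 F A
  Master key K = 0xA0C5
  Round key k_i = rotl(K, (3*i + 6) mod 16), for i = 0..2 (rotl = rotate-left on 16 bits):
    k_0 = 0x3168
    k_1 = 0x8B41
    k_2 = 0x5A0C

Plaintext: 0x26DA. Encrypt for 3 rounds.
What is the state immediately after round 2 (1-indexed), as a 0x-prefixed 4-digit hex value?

s_0 = plaintext = 0x26DA
s_1 = Round(s_0, k_0) = 0xDAF3
s_2 = Round(s_1, k_1) = 0xF30F
s_3 = Round(s_2, k_2) = 0x0FDF

0xF30F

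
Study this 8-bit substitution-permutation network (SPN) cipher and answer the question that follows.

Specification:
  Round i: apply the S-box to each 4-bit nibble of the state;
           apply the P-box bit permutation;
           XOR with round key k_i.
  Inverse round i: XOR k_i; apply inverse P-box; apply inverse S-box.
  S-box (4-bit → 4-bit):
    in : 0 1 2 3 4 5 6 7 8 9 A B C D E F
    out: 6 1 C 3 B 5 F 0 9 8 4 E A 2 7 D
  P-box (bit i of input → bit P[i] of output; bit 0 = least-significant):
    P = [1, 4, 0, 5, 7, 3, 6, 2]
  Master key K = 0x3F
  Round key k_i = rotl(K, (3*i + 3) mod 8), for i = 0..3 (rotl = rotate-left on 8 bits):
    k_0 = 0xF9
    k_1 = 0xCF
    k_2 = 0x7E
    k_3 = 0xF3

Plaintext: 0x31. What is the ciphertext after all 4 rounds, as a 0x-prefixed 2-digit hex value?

0x0C

s_0 = plaintext = 0x31
s_1 = Round(s_0, k_0) = 0x73
s_2 = Round(s_1, k_1) = 0xDD
s_3 = Round(s_2, k_2) = 0x66
s_4 = Round(s_3, k_3) = 0x0C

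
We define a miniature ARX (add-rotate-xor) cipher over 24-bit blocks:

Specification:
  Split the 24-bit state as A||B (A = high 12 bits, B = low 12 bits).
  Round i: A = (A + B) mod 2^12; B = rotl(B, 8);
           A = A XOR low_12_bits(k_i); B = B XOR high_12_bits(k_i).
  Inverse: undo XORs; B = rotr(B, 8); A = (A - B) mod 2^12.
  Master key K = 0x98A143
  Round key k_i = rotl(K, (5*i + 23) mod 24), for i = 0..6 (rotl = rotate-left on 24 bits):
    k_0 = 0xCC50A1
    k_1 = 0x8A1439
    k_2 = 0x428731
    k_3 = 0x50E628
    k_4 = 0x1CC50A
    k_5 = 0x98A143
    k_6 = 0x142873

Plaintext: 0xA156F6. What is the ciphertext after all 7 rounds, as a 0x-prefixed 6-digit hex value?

s_0 = plaintext = 0xA156F6
s_1 = Round(s_0, k_0) = 0x1AAAAA
s_2 = Round(s_1, k_1) = 0x86D20B
s_3 = Round(s_2, k_2) = 0xD49F08
s_4 = Round(s_3, k_3) = 0xA79DFE
s_5 = Round(s_4, k_4) = 0xD7DF13
s_6 = Round(s_5, k_5) = 0xDD3A7B
s_7 = Round(s_6, k_6) = 0x03DAE5

0x03DAE5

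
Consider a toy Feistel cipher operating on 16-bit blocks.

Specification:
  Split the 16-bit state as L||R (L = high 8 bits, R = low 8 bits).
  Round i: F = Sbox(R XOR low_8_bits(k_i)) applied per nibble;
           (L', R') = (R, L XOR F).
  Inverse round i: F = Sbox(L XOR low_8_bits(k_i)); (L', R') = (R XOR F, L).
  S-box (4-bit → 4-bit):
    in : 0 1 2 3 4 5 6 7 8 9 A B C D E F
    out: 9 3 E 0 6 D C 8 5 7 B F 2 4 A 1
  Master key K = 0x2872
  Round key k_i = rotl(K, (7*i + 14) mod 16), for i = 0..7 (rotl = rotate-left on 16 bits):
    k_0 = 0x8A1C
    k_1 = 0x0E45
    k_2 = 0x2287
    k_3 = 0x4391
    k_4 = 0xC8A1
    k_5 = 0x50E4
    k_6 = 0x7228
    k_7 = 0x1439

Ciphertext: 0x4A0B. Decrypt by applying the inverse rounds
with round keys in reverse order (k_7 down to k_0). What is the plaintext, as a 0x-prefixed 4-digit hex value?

s_0 = ciphertext = 0x4A0B
s_1 = InvRound(s_0, k_7) = 0x8B4A
s_2 = InvRound(s_1, k_6) = 0xFA8B
s_3 = InvRound(s_2, k_5) = 0xB1FA
s_4 = InvRound(s_3, k_4) = 0xC3B1
s_5 = InvRound(s_4, k_3) = 0x6FC3
s_6 = InvRound(s_5, k_2) = 0x666F
s_7 = InvRound(s_6, k_1) = 0x8F66
s_8 = InvRound(s_7, k_0) = 0x168F

0x168F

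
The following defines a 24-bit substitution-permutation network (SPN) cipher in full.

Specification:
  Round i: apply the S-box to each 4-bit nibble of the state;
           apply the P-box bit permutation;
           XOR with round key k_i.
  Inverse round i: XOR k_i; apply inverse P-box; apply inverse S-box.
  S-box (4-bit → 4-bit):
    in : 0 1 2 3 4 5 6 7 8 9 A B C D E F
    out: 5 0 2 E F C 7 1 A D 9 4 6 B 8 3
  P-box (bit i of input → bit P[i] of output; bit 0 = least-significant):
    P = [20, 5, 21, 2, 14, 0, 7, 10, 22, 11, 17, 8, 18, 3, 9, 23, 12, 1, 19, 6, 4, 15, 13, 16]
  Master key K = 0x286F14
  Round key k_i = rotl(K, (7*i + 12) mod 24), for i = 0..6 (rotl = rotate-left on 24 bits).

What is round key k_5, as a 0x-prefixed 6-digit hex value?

K = 0x286F14
k_0 = rotl(K, (7*0+12) mod 24) = rotl(K, 12) = 0xF14286
k_1 = rotl(K, (7*1+12) mod 24) = rotl(K, 19) = 0xA14378
k_2 = rotl(K, (7*2+12) mod 24) = rotl(K, 2) = 0xA1BC50
k_3 = rotl(K, (7*3+12) mod 24) = rotl(K, 9) = 0xDE2850
k_4 = rotl(K, (7*4+12) mod 24) = rotl(K, 16) = 0x14286F
k_5 = rotl(K, (7*5+12) mod 24) = rotl(K, 23) = 0x14378A

0x14378A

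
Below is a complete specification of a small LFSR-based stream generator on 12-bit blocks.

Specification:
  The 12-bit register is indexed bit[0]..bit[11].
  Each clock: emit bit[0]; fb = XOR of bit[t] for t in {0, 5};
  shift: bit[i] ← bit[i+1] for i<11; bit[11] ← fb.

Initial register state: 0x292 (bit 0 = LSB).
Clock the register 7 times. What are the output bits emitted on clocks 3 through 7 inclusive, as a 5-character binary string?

reg_0 = 0x292
clock 1: out=0, reg = 0x149
clock 2: out=1, reg = 0x8A4
clock 3: out=0, reg = 0xC52
clock 4: out=0, reg = 0x629
clock 5: out=1, reg = 0x314
clock 6: out=0, reg = 0x18A
clock 7: out=0, reg = 0x0C5

00100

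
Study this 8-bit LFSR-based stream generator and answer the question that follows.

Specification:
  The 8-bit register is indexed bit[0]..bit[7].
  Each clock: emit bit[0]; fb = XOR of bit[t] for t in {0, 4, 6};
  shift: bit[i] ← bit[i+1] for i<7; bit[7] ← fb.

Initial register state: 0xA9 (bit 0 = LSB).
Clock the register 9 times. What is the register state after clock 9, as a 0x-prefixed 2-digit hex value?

reg_0 = 0xA9
clock 1: out=1, reg = 0xD4
clock 2: out=0, reg = 0x6A
clock 3: out=0, reg = 0xB5
clock 4: out=1, reg = 0x5A
clock 5: out=0, reg = 0x2D
clock 6: out=1, reg = 0x96
clock 7: out=0, reg = 0xCB
clock 8: out=1, reg = 0x65
clock 9: out=1, reg = 0x32

0x32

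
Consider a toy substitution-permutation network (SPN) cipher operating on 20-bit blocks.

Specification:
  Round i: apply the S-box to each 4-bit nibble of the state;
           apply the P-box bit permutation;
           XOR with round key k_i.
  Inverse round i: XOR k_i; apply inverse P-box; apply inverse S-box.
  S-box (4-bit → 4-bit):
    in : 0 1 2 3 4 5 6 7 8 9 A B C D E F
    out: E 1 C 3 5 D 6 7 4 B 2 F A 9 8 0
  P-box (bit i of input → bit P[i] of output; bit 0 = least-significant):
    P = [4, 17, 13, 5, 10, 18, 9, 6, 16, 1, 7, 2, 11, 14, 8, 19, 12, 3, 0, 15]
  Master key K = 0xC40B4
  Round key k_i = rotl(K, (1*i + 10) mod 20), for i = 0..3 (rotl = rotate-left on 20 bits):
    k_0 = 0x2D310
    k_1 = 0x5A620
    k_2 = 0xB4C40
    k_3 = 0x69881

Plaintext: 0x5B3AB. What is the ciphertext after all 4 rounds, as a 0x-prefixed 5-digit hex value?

s_0 = plaintext = 0x5B3AB
s_1 = Round(s_0, k_0) = 0xD2A23
s_2 = Round(s_1, k_1) = 0xF3572
s_3 = Round(s_2, k_2) = 0xE22E4
s_4 = Round(s_3, k_3) = 0xE3955

0xE3955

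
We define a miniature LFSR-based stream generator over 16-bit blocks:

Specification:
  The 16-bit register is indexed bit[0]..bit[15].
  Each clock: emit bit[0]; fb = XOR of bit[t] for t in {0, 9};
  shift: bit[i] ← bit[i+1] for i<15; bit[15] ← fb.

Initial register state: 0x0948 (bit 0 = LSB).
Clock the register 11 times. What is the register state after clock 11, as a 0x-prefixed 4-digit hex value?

0xE981

reg_0 = 0x0948
clock 1: out=0, reg = 0x04A4
clock 2: out=0, reg = 0x0252
clock 3: out=0, reg = 0x8129
clock 4: out=1, reg = 0xC094
clock 5: out=0, reg = 0x604A
clock 6: out=0, reg = 0x3025
clock 7: out=1, reg = 0x9812
clock 8: out=0, reg = 0x4C09
clock 9: out=1, reg = 0xA604
clock 10: out=0, reg = 0xD302
clock 11: out=0, reg = 0xE981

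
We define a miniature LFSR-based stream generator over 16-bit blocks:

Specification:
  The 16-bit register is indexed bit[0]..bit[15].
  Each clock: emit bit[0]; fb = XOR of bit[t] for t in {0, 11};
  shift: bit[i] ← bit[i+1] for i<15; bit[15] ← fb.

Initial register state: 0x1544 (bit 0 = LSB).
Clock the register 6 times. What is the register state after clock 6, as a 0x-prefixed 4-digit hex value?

0x1855

reg_0 = 0x1544
clock 1: out=0, reg = 0x0AA2
clock 2: out=0, reg = 0x8551
clock 3: out=1, reg = 0xC2A8
clock 4: out=0, reg = 0x6154
clock 5: out=0, reg = 0x30AA
clock 6: out=0, reg = 0x1855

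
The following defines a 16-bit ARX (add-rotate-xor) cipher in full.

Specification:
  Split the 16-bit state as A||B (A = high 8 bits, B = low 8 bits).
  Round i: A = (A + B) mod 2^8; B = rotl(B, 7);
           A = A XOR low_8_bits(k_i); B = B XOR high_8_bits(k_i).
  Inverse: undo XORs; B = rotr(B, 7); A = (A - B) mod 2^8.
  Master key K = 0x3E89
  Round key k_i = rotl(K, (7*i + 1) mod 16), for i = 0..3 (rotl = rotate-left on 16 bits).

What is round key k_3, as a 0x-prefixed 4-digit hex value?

0xA24F

K = 0x3E89
k_0 = rotl(K, (7*0+1) mod 16) = rotl(K, 1) = 0x7D12
k_1 = rotl(K, (7*1+1) mod 16) = rotl(K, 8) = 0x893E
k_2 = rotl(K, (7*2+1) mod 16) = rotl(K, 15) = 0x9F44
k_3 = rotl(K, (7*3+1) mod 16) = rotl(K, 6) = 0xA24F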